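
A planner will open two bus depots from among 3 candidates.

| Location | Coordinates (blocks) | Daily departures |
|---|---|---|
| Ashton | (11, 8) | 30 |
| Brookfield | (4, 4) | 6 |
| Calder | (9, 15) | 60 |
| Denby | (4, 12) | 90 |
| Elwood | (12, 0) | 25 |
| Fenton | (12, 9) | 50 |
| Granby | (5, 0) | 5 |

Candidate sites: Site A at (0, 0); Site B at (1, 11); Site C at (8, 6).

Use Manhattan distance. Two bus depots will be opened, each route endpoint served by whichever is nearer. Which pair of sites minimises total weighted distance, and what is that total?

{Site B, Site C}, total 1791

Evaluate every pair (each demand assigned to the nearer of the two):
  {Site B, Site C}: total = 1791
  {Site A, Site C}: total = 2311
  {Site A, Site B}: total = 2493
Best pair: {Site B, Site C} with total 1791.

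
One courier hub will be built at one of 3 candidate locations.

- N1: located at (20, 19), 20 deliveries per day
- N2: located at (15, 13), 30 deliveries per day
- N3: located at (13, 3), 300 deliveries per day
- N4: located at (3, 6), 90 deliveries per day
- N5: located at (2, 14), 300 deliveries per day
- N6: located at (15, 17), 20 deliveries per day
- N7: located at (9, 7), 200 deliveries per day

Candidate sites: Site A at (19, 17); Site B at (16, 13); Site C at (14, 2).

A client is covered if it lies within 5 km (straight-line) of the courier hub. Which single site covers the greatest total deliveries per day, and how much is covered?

Site C, covering 300

Coverage radius r = 5 km; a point is covered iff (Δx)²+(Δy)² ≤ 5² = 25.
  Site A (19, 17): covers {N1, N6} → 40
  Site B (16, 13): covers {N2, N6} → 50
  Site C (14, 2): covers {N3} → 300
Maximum coverage at Site C: 300 deliveries per day.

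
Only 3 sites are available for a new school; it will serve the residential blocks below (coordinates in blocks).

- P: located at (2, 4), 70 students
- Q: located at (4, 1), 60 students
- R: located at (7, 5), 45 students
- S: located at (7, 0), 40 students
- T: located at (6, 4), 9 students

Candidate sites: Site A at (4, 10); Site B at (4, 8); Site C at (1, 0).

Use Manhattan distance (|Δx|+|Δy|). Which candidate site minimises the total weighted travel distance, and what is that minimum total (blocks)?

Site C, total 1406 blocks

Total weighted distance at each candidate:
  Site A (4, 10): total = 2052
  Site B (4, 8): total = 1604
  Site C (1, 0): total = 1406
Minimum is at Site C with total 1406 blocks.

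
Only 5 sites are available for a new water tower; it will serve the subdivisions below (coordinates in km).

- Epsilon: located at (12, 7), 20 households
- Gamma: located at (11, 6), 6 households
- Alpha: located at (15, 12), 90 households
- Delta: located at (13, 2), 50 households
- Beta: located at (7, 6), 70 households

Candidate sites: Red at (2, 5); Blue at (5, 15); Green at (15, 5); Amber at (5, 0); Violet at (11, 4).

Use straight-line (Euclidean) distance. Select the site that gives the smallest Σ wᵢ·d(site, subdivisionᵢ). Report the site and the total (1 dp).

Total weighted distance at each candidate:
  Red (2, 5): total = 2514.1
  Blue (5, 15): total = 2625.7
  Green (15, 5): total = 1471.5
  Amber (5, 0): total = 2509.8
  Violet (11, 4): total = 1334.7
Minimum is at Violet with total 1334.7 km.

Violet, total 1334.7 km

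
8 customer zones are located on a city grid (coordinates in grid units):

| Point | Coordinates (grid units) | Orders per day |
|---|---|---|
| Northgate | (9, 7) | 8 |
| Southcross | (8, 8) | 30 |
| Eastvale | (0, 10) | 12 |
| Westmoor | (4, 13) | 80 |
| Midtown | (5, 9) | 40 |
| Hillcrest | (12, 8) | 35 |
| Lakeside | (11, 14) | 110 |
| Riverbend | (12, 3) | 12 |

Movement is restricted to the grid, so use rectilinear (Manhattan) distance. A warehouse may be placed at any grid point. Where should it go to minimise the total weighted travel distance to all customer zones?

Manhattan distance separates: Σwᵢ(|x−xᵢ|+|y−yᵢ|) = Σwᵢ|x−xᵢ| + Σwᵢ|y−yᵢ|, so x and y are optimised independently as 1-D weighted medians.
Total weight W = 327; half = 163.5.
x-coordinate, sorted with cumulative weight:
  x=0 (Eastvale, w=12) cum 12
  x=4 (Westmoor, w=80) cum 92
  x=5 (Midtown, w=40) cum 132
  x=8 (Southcross, w=30) cum 162
  x=9 (Northgate, w=8) cum 170  ← median
  x=11 (Lakeside, w=110) cum 280
  x=12 (Hillcrest, w=35) cum 315
  x=12 (Riverbend, w=12) cum 327
⇒ x* = 9
y-coordinate, sorted with cumulative weight:
  y=3 (Riverbend, w=12) cum 12
  y=7 (Northgate, w=8) cum 20
  y=8 (Southcross, w=30) cum 50
  y=8 (Hillcrest, w=35) cum 85
  y=9 (Midtown, w=40) cum 125
  y=10 (Eastvale, w=12) cum 137
  y=13 (Westmoor, w=80) cum 217  ← median
  y=14 (Lakeside, w=110) cum 327
⇒ y* = 13

(9, 13)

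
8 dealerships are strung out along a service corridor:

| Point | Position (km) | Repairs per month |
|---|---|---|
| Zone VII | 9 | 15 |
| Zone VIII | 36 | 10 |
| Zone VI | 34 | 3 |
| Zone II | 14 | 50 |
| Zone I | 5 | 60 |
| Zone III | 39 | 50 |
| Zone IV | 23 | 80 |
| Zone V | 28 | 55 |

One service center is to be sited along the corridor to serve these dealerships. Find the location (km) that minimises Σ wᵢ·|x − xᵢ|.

x = 23

For a sum of weighted absolute distances on a line, the optimum is the weighted median (not the mean). Total weight W = 323; half-weight = 161.5.
Sort by position and accumulate weight:
  km 5 (Zone I, w=60) → cum 60
  km 9 (Zone VII, w=15) → cum 75
  km 14 (Zone II, w=50) → cum 125
  km 23 (Zone IV, w=80) → cum 205  ≥ 161.5 → median here
  km 28 (Zone V, w=55) → cum 260
  km 34 (Zone VI, w=3) → cum 263
  km 36 (Zone VIII, w=10) → cum 273
  km 39 (Zone III, w=50) → cum 323
Optimal location: km 23.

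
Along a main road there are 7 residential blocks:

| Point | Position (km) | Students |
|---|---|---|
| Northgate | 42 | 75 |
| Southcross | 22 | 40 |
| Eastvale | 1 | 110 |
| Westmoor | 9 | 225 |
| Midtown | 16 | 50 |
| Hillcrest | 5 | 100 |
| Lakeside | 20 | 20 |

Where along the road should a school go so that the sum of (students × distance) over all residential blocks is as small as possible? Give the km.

For a sum of weighted absolute distances on a line, the optimum is the weighted median (not the mean). Total weight W = 620; half-weight = 310.
Sort by position and accumulate weight:
  km 1 (Eastvale, w=110) → cum 110
  km 5 (Hillcrest, w=100) → cum 210
  km 9 (Westmoor, w=225) → cum 435  ≥ 310 → median here
  km 16 (Midtown, w=50) → cum 485
  km 20 (Lakeside, w=20) → cum 505
  km 22 (Southcross, w=40) → cum 545
  km 42 (Northgate, w=75) → cum 620
Optimal location: km 9.

x = 9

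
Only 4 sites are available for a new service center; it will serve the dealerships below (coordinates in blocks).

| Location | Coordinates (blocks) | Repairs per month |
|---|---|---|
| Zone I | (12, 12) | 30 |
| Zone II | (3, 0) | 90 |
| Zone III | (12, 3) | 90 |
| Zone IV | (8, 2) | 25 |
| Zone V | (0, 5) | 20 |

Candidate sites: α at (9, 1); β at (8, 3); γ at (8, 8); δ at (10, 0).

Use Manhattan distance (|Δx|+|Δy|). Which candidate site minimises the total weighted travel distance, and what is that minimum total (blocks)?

Total weighted distance at each candidate:
  α (9, 1): total = 1810
  β (8, 3): total = 1695
  γ (8, 8): total = 2590
  δ (10, 0): total = 1900
Minimum is at β with total 1695 blocks.

β, total 1695 blocks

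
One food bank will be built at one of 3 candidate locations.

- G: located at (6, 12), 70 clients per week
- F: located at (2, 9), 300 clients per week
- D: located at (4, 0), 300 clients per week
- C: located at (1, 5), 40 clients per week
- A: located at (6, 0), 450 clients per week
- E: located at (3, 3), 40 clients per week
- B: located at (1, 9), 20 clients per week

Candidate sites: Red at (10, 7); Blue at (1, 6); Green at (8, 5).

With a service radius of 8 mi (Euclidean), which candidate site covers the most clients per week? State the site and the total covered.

Blue, covering 1220

Coverage radius r = 8 mi; a point is covered iff (Δx)²+(Δy)² ≤ 8² = 64.
  Red (10, 7): covers {G} → 70
  Blue (1, 6): covers {G, F, D, C, A, E, B} → 1220
  Green (8, 5): covers {G, F, D, C, A, E} → 1200
Maximum coverage at Blue: 1220 clients per week.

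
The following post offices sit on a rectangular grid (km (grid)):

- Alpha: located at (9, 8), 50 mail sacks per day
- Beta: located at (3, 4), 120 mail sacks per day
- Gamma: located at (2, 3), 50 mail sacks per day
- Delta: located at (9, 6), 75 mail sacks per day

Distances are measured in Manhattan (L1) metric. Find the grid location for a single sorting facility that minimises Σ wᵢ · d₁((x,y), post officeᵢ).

(3, 4)

Manhattan distance separates: Σwᵢ(|x−xᵢ|+|y−yᵢ|) = Σwᵢ|x−xᵢ| + Σwᵢ|y−yᵢ|, so x and y are optimised independently as 1-D weighted medians.
Total weight W = 295; half = 147.5.
x-coordinate, sorted with cumulative weight:
  x=2 (Gamma, w=50) cum 50
  x=3 (Beta, w=120) cum 170  ← median
  x=9 (Alpha, w=50) cum 220
  x=9 (Delta, w=75) cum 295
⇒ x* = 3
y-coordinate, sorted with cumulative weight:
  y=3 (Gamma, w=50) cum 50
  y=4 (Beta, w=120) cum 170  ← median
  y=6 (Delta, w=75) cum 245
  y=8 (Alpha, w=50) cum 295
⇒ y* = 4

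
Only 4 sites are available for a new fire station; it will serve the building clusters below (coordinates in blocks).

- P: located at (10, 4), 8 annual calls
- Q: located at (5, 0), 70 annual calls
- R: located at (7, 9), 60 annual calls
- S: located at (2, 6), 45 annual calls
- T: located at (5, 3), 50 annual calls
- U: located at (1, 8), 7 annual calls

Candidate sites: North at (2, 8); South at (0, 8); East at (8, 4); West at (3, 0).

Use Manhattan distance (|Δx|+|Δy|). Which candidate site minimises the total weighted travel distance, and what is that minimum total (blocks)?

Total weighted distance at each candidate:
  North (2, 8): total = 1723
  South (0, 8): total = 2189
  East (8, 4): total = 1503
  West (3, 0): total = 1643
Minimum is at East with total 1503 blocks.

East, total 1503 blocks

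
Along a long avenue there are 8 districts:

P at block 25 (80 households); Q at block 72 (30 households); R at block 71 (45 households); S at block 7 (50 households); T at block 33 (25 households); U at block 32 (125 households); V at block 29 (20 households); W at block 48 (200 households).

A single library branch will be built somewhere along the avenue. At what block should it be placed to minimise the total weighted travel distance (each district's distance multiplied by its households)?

For a sum of weighted absolute distances on a line, the optimum is the weighted median (not the mean). Total weight W = 575; half-weight = 287.5.
Sort by position and accumulate weight:
  block 7 (S, w=50) → cum 50
  block 25 (P, w=80) → cum 130
  block 29 (V, w=20) → cum 150
  block 32 (U, w=125) → cum 275
  block 33 (T, w=25) → cum 300  ≥ 287.5 → median here
  block 48 (W, w=200) → cum 500
  block 71 (R, w=45) → cum 545
  block 72 (Q, w=30) → cum 575
Optimal location: block 33.

x = 33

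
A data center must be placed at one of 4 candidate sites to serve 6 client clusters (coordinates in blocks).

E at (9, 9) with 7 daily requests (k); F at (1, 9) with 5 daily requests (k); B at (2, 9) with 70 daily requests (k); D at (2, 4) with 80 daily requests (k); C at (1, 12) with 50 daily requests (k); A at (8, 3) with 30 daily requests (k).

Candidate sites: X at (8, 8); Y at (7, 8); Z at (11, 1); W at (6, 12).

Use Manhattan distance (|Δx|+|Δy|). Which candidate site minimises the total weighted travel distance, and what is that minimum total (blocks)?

Y, total 1876 blocks

Total weighted distance at each candidate:
  X (8, 8): total = 2044
  Y (7, 8): total = 1876
  Z (11, 1): total = 3510
  W (6, 12): total = 2112
Minimum is at Y with total 1876 blocks.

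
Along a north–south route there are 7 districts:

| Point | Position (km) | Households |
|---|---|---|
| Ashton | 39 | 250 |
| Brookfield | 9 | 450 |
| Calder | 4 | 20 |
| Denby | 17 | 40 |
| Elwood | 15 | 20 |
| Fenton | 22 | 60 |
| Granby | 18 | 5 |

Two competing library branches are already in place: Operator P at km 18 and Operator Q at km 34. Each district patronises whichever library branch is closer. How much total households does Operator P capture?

The indifferent point is the midpoint (18+34)/2 = 26; districts left of it (closer to Operator P at 18) go to Operator P, those right go to Operator Q.
  Calder at 4 (w=20) → Operator P
  Brookfield at 9 (w=450) → Operator P
  Elwood at 15 (w=20) → Operator P
  Denby at 17 (w=40) → Operator P
  Granby at 18 (w=5) → Operator P
  Fenton at 22 (w=60) → Operator P
  Ashton at 39 (w=250) → Operator Q
Operator P captures 595; Operator Q captures 250.

595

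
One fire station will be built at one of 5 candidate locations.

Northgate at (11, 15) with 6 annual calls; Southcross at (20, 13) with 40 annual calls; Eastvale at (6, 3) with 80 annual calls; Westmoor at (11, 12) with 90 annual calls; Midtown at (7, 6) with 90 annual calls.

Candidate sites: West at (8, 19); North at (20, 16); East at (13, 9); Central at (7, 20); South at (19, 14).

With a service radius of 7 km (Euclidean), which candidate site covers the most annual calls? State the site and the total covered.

East, covering 186

Coverage radius r = 7 km; a point is covered iff (Δx)²+(Δy)² ≤ 7² = 49.
  West (8, 19): covers {Northgate} → 6
  North (20, 16): covers {Southcross} → 40
  East (13, 9): covers {Northgate, Westmoor, Midtown} → 186
  Central (7, 20): covers {Northgate} → 6
  South (19, 14): covers {Southcross} → 40
Maximum coverage at East: 186 annual calls.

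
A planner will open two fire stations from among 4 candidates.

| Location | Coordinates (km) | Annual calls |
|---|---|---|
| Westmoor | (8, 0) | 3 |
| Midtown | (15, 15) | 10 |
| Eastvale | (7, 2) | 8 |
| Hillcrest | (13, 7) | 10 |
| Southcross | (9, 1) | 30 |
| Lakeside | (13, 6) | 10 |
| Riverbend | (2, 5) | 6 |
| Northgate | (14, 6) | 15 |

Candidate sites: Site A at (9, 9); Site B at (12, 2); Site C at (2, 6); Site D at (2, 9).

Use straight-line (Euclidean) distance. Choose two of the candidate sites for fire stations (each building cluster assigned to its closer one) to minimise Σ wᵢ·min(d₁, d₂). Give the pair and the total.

Evaluate every pair (each demand assigned to the nearer of the two):
  {Site A, Site B}: total = 434.5
  {Site B, Site C}: total = 447.0
  {Site B, Site D}: total = 465.0
  {Site A, Site C}: total = 589.7
  {Site A, Site D}: total = 616.4
  {Site C, Site D}: total = 884.4
Best pair: {Site A, Site B} with total 434.5.

{Site A, Site B}, total 434.5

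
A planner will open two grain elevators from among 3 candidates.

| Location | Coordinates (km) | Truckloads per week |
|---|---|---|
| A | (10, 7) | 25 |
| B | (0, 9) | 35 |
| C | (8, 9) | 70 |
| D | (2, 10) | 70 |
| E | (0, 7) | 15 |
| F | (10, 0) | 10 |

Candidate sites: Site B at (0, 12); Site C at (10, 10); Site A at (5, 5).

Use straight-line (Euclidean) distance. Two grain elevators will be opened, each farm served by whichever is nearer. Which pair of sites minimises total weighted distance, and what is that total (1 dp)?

{Site B, Site C}, total 709.5

Evaluate every pair (each demand assigned to the nearer of the two):
  {Site B, Site C}: total = 709.5
  {Site B, Site A}: total = 933.3
  {Site C, Site A}: total = 1015.3
Best pair: {Site B, Site C} with total 709.5.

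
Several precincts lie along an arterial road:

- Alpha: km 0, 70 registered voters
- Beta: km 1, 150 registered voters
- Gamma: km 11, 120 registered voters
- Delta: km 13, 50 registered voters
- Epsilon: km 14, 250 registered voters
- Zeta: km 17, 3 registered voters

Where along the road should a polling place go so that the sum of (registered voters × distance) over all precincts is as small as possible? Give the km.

For a sum of weighted absolute distances on a line, the optimum is the weighted median (not the mean). Total weight W = 643; half-weight = 321.5.
Sort by position and accumulate weight:
  km 0 (Alpha, w=70) → cum 70
  km 1 (Beta, w=150) → cum 220
  km 11 (Gamma, w=120) → cum 340  ≥ 321.5 → median here
  km 13 (Delta, w=50) → cum 390
  km 14 (Epsilon, w=250) → cum 640
  km 17 (Zeta, w=3) → cum 643
Optimal location: km 11.

x = 11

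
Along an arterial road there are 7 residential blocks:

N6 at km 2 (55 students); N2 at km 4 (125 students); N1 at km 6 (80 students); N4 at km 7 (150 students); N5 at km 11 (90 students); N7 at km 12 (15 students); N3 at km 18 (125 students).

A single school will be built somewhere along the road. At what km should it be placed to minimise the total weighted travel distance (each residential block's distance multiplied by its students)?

For a sum of weighted absolute distances on a line, the optimum is the weighted median (not the mean). Total weight W = 640; half-weight = 320.
Sort by position and accumulate weight:
  km 2 (N6, w=55) → cum 55
  km 4 (N2, w=125) → cum 180
  km 6 (N1, w=80) → cum 260
  km 7 (N4, w=150) → cum 410  ≥ 320 → median here
  km 11 (N5, w=90) → cum 500
  km 12 (N7, w=15) → cum 515
  km 18 (N3, w=125) → cum 640
Optimal location: km 7.

x = 7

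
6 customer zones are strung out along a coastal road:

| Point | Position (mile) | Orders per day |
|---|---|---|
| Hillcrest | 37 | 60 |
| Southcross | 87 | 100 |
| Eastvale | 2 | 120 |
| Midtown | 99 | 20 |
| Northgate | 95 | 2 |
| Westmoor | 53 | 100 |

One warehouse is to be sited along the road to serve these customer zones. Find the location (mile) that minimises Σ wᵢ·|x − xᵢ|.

For a sum of weighted absolute distances on a line, the optimum is the weighted median (not the mean). Total weight W = 402; half-weight = 201.
Sort by position and accumulate weight:
  mile 2 (Eastvale, w=120) → cum 120
  mile 37 (Hillcrest, w=60) → cum 180
  mile 53 (Westmoor, w=100) → cum 280  ≥ 201 → median here
  mile 87 (Southcross, w=100) → cum 380
  mile 95 (Northgate, w=2) → cum 382
  mile 99 (Midtown, w=20) → cum 402
Optimal location: mile 53.

x = 53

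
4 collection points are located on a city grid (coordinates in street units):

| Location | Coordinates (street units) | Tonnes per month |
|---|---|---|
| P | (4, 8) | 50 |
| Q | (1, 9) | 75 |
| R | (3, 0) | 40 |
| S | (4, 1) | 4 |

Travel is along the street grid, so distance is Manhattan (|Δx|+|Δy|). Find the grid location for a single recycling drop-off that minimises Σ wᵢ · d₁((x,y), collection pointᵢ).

Manhattan distance separates: Σwᵢ(|x−xᵢ|+|y−yᵢ|) = Σwᵢ|x−xᵢ| + Σwᵢ|y−yᵢ|, so x and y are optimised independently as 1-D weighted medians.
Total weight W = 169; half = 84.5.
x-coordinate, sorted with cumulative weight:
  x=1 (Q, w=75) cum 75
  x=3 (R, w=40) cum 115  ← median
  x=4 (P, w=50) cum 165
  x=4 (S, w=4) cum 169
⇒ x* = 3
y-coordinate, sorted with cumulative weight:
  y=0 (R, w=40) cum 40
  y=1 (S, w=4) cum 44
  y=8 (P, w=50) cum 94  ← median
  y=9 (Q, w=75) cum 169
⇒ y* = 8

(3, 8)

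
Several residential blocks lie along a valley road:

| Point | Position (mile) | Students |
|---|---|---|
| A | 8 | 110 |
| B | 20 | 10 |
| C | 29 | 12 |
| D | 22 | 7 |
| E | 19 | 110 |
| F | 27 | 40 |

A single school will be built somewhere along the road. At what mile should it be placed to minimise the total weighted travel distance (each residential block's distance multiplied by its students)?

For a sum of weighted absolute distances on a line, the optimum is the weighted median (not the mean). Total weight W = 289; half-weight = 144.5.
Sort by position and accumulate weight:
  mile 8 (A, w=110) → cum 110
  mile 19 (E, w=110) → cum 220  ≥ 144.5 → median here
  mile 20 (B, w=10) → cum 230
  mile 22 (D, w=7) → cum 237
  mile 27 (F, w=40) → cum 277
  mile 29 (C, w=12) → cum 289
Optimal location: mile 19.

x = 19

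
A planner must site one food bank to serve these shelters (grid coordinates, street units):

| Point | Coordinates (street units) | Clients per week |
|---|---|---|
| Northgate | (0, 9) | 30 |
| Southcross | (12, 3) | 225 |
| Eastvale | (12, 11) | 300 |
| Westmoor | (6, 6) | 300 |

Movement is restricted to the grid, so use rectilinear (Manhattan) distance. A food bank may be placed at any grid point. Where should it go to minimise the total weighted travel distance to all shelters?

(12, 6)

Manhattan distance separates: Σwᵢ(|x−xᵢ|+|y−yᵢ|) = Σwᵢ|x−xᵢ| + Σwᵢ|y−yᵢ|, so x and y are optimised independently as 1-D weighted medians.
Total weight W = 855; half = 427.5.
x-coordinate, sorted with cumulative weight:
  x=0 (Northgate, w=30) cum 30
  x=6 (Westmoor, w=300) cum 330
  x=12 (Southcross, w=225) cum 555  ← median
  x=12 (Eastvale, w=300) cum 855
⇒ x* = 12
y-coordinate, sorted with cumulative weight:
  y=3 (Southcross, w=225) cum 225
  y=6 (Westmoor, w=300) cum 525  ← median
  y=9 (Northgate, w=30) cum 555
  y=11 (Eastvale, w=300) cum 855
⇒ y* = 6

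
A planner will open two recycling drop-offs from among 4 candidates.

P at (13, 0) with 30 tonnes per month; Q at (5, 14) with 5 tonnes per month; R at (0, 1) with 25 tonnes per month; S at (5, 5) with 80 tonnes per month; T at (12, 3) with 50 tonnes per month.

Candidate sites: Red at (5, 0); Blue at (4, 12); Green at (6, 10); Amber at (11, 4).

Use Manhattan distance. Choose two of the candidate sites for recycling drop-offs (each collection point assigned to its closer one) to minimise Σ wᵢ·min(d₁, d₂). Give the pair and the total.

Evaluate every pair (each demand assigned to the nearer of the two):
  {Red, Amber}: total = 900
  {Green, Amber}: total = 1135
  {Blue, Amber}: total = 1205
  {Red, Blue}: total = 1305
  {Red, Green}: total = 1315
  {Blue, Green}: total = 2030
Best pair: {Red, Amber} with total 900.

{Red, Amber}, total 900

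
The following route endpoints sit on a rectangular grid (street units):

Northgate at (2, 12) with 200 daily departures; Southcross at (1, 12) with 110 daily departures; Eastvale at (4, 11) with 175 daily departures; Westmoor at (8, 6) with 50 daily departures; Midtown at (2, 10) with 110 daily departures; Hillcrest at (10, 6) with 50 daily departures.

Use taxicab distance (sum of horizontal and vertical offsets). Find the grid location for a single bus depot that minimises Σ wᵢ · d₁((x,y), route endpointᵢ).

Manhattan distance separates: Σwᵢ(|x−xᵢ|+|y−yᵢ|) = Σwᵢ|x−xᵢ| + Σwᵢ|y−yᵢ|, so x and y are optimised independently as 1-D weighted medians.
Total weight W = 695; half = 347.5.
x-coordinate, sorted with cumulative weight:
  x=1 (Southcross, w=110) cum 110
  x=2 (Northgate, w=200) cum 310
  x=2 (Midtown, w=110) cum 420  ← median
  x=4 (Eastvale, w=175) cum 595
  x=8 (Westmoor, w=50) cum 645
  x=10 (Hillcrest, w=50) cum 695
⇒ x* = 2
y-coordinate, sorted with cumulative weight:
  y=6 (Westmoor, w=50) cum 50
  y=6 (Hillcrest, w=50) cum 100
  y=10 (Midtown, w=110) cum 210
  y=11 (Eastvale, w=175) cum 385  ← median
  y=12 (Northgate, w=200) cum 585
  y=12 (Southcross, w=110) cum 695
⇒ y* = 11

(2, 11)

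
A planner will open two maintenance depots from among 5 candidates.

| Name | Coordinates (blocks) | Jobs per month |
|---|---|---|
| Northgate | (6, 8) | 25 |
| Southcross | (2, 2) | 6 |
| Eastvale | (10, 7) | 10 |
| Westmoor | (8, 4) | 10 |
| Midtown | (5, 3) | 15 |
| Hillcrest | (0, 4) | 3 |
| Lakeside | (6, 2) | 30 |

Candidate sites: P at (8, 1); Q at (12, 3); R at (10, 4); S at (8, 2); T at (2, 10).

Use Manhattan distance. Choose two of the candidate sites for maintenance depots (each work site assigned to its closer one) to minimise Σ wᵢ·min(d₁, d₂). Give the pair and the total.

Evaluate every pair (each demand assigned to the nearer of the two):
  {S, T}: total = 420
  {R, S}: total = 436
  {Q, S}: total = 466
  {P, S}: total = 476
  {P, R}: total = 487
  {P, T}: total = 491
  {R, T}: total = 542
  {P, Q}: total = 555
  {Q, R}: total = 610
  {Q, T}: total = 647
Best pair: {S, T} with total 420.

{S, T}, total 420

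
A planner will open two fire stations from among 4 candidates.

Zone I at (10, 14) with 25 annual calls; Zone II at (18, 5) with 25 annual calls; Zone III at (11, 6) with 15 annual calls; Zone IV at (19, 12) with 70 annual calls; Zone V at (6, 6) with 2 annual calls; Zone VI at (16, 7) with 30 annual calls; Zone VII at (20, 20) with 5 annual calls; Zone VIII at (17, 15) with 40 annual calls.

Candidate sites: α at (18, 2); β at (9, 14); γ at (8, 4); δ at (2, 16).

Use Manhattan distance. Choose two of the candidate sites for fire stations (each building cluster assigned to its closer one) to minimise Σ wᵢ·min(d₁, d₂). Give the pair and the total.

Evaluate every pair (each demand assigned to the nearer of the two):
  {α, β}: total = 1697
  {β, γ}: total = 1998
  {α, γ}: total = 2098
  {α, δ}: total = 2158
  {β, δ}: total = 2352
  {γ, δ}: total = 3018
Best pair: {α, β} with total 1697.

{α, β}, total 1697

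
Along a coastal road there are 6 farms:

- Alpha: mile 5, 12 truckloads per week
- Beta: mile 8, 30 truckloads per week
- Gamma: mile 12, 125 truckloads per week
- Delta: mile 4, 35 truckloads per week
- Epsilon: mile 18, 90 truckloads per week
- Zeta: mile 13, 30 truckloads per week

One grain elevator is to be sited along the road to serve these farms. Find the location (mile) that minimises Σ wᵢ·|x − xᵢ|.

x = 12

For a sum of weighted absolute distances on a line, the optimum is the weighted median (not the mean). Total weight W = 322; half-weight = 161.
Sort by position and accumulate weight:
  mile 4 (Delta, w=35) → cum 35
  mile 5 (Alpha, w=12) → cum 47
  mile 8 (Beta, w=30) → cum 77
  mile 12 (Gamma, w=125) → cum 202  ≥ 161 → median here
  mile 13 (Zeta, w=30) → cum 232
  mile 18 (Epsilon, w=90) → cum 322
Optimal location: mile 12.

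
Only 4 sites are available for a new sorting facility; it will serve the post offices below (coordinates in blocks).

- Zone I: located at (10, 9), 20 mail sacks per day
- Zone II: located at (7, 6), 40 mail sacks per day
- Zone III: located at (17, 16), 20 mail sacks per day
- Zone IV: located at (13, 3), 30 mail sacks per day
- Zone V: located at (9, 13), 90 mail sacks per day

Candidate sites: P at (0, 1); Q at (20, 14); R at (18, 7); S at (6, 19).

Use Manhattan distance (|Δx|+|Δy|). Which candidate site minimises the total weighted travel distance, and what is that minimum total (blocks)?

R, total 2500 blocks

Total weighted distance at each candidate:
  P (0, 1): total = 3820
  Q (20, 14): total = 2860
  R (18, 7): total = 2500
  S (6, 19): total = 2620
Minimum is at R with total 2500 blocks.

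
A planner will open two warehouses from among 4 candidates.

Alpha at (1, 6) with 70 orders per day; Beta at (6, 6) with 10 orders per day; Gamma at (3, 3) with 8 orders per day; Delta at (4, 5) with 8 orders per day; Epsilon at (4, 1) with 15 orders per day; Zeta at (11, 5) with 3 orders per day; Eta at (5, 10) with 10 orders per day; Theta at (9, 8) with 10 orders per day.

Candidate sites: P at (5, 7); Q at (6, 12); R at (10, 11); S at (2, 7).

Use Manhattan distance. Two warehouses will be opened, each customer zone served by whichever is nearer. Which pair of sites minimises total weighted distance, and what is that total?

Evaluate every pair (each demand assigned to the nearer of the two):
  {P, S}: total = 433
  {R, S}: total = 503
  {Q, S}: total = 515
  {P, R}: total = 638
  {P, Q}: total = 651
  {Q, R}: total = 1284
Best pair: {P, S} with total 433.

{P, S}, total 433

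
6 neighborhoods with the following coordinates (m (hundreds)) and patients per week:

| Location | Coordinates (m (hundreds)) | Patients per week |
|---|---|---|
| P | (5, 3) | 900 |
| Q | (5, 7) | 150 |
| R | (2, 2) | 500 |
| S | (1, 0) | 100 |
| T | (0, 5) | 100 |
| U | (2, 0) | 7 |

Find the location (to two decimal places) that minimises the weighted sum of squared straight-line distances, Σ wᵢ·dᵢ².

The minimiser of Σwᵢ‖p−pᵢ‖² is the weighted centroid p* = (Σwᵢpᵢ)/(Σwᵢ).
Σwᵢ = 1757.
Σwᵢxᵢ = 900·5 + 150·5 + 500·2 + 100·1 + 100·0 + 7·2 = 6364.
Σwᵢyᵢ = 900·3 + 150·7 + 500·2 + 100·0 + 100·5 + 7·0 = 5250.
x* = 6364/1757 = 3.62, y* = 5250/1757 = 2.99.

(3.62, 2.99)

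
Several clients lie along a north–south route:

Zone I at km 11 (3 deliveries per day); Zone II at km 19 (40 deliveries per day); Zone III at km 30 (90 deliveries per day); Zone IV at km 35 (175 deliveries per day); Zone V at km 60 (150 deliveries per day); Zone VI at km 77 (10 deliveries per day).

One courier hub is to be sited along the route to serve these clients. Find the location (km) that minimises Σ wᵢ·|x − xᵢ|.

For a sum of weighted absolute distances on a line, the optimum is the weighted median (not the mean). Total weight W = 468; half-weight = 234.
Sort by position and accumulate weight:
  km 11 (Zone I, w=3) → cum 3
  km 19 (Zone II, w=40) → cum 43
  km 30 (Zone III, w=90) → cum 133
  km 35 (Zone IV, w=175) → cum 308  ≥ 234 → median here
  km 60 (Zone V, w=150) → cum 458
  km 77 (Zone VI, w=10) → cum 468
Optimal location: km 35.

x = 35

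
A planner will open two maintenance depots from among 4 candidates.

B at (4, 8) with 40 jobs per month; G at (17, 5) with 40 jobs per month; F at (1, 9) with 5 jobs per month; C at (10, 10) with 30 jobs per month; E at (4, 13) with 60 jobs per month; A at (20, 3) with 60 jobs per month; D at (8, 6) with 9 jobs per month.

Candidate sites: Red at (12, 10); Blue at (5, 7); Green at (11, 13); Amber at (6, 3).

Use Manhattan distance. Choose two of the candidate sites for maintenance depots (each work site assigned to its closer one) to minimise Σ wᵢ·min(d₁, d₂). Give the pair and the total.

{Red, Blue}, total 1926

Evaluate every pair (each demand assigned to the nearer of the two):
  {Red, Blue}: total = 1926
  {Blue, Amber}: total = 2166
  {Green, Amber}: total = 2280
  {Red, Green}: total = 2312
  {Red, Amber}: total = 2340
  {Blue, Green}: total = 2386
Best pair: {Red, Blue} with total 1926.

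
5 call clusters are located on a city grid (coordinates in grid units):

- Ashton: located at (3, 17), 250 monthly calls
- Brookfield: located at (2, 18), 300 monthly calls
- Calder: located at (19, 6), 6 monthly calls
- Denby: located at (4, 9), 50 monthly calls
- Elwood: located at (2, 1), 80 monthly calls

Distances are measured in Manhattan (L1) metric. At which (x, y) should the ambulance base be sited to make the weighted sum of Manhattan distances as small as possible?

(2, 17)

Manhattan distance separates: Σwᵢ(|x−xᵢ|+|y−yᵢ|) = Σwᵢ|x−xᵢ| + Σwᵢ|y−yᵢ|, so x and y are optimised independently as 1-D weighted medians.
Total weight W = 686; half = 343.
x-coordinate, sorted with cumulative weight:
  x=2 (Brookfield, w=300) cum 300
  x=2 (Elwood, w=80) cum 380  ← median
  x=3 (Ashton, w=250) cum 630
  x=4 (Denby, w=50) cum 680
  x=19 (Calder, w=6) cum 686
⇒ x* = 2
y-coordinate, sorted with cumulative weight:
  y=1 (Elwood, w=80) cum 80
  y=6 (Calder, w=6) cum 86
  y=9 (Denby, w=50) cum 136
  y=17 (Ashton, w=250) cum 386  ← median
  y=18 (Brookfield, w=300) cum 686
⇒ y* = 17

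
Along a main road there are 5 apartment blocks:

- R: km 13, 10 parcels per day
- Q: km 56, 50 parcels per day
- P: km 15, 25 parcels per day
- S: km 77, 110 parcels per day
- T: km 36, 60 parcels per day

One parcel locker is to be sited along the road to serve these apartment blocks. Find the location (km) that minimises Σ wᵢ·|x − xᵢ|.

For a sum of weighted absolute distances on a line, the optimum is the weighted median (not the mean). Total weight W = 255; half-weight = 127.5.
Sort by position and accumulate weight:
  km 13 (R, w=10) → cum 10
  km 15 (P, w=25) → cum 35
  km 36 (T, w=60) → cum 95
  km 56 (Q, w=50) → cum 145  ≥ 127.5 → median here
  km 77 (S, w=110) → cum 255
Optimal location: km 56.

x = 56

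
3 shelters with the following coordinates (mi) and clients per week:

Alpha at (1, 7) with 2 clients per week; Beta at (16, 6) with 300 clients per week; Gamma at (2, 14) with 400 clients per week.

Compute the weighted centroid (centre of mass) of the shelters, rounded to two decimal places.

(7.98, 10.56)

The minimiser of Σwᵢ‖p−pᵢ‖² is the weighted centroid p* = (Σwᵢpᵢ)/(Σwᵢ).
Σwᵢ = 702.
Σwᵢxᵢ = 2·1 + 300·16 + 400·2 = 5602.
Σwᵢyᵢ = 2·7 + 300·6 + 400·14 = 7414.
x* = 5602/702 = 7.98, y* = 7414/702 = 10.56.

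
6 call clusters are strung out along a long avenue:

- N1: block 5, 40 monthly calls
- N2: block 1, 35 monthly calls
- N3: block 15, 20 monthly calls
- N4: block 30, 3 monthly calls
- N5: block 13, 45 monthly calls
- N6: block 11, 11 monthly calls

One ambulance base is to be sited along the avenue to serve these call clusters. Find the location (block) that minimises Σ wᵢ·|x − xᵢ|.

x = 11

For a sum of weighted absolute distances on a line, the optimum is the weighted median (not the mean). Total weight W = 154; half-weight = 77.
Sort by position and accumulate weight:
  block 1 (N2, w=35) → cum 35
  block 5 (N1, w=40) → cum 75
  block 11 (N6, w=11) → cum 86  ≥ 77 → median here
  block 13 (N5, w=45) → cum 131
  block 15 (N3, w=20) → cum 151
  block 30 (N4, w=3) → cum 154
Optimal location: block 11.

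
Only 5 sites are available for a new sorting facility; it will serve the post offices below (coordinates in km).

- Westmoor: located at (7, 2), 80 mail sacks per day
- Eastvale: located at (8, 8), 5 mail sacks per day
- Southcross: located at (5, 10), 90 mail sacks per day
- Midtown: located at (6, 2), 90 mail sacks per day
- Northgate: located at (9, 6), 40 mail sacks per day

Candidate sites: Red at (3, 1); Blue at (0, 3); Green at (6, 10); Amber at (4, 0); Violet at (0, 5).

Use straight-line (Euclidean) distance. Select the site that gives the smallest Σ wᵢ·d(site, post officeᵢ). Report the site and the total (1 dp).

Green, total 1669.1 km

Total weighted distance at each candidate:
  Red (3, 1): total = 1799.6
  Blue (0, 3): total = 2314.0
  Green (6, 10): total = 1669.1
  Amber (4, 0): total = 1804.6
  Violet (0, 5): total = 2254.3
Minimum is at Green with total 1669.1 km.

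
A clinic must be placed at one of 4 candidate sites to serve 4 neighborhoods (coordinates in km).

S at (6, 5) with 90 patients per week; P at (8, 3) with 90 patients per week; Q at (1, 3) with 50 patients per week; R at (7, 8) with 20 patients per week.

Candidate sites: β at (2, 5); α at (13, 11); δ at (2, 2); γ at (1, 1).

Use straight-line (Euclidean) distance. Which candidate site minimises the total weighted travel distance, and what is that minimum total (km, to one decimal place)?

β, total 1157.6 km

Total weighted distance at each candidate:
  β (2, 5): total = 1157.6
  α (13, 11): total = 2534.1
  δ (2, 2): total = 1224.4
  γ (1, 1): total = 1515.9
Minimum is at β with total 1157.6 km.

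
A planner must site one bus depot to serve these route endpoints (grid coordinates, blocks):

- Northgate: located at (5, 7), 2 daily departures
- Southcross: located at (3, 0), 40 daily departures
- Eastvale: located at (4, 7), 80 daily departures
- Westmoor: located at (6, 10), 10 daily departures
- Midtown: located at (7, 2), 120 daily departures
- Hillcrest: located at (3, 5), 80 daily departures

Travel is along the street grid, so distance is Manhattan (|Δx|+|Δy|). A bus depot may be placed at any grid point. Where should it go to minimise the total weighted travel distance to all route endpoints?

(4, 5)

Manhattan distance separates: Σwᵢ(|x−xᵢ|+|y−yᵢ|) = Σwᵢ|x−xᵢ| + Σwᵢ|y−yᵢ|, so x and y are optimised independently as 1-D weighted medians.
Total weight W = 332; half = 166.
x-coordinate, sorted with cumulative weight:
  x=3 (Southcross, w=40) cum 40
  x=3 (Hillcrest, w=80) cum 120
  x=4 (Eastvale, w=80) cum 200  ← median
  x=5 (Northgate, w=2) cum 202
  x=6 (Westmoor, w=10) cum 212
  x=7 (Midtown, w=120) cum 332
⇒ x* = 4
y-coordinate, sorted with cumulative weight:
  y=0 (Southcross, w=40) cum 40
  y=2 (Midtown, w=120) cum 160
  y=5 (Hillcrest, w=80) cum 240  ← median
  y=7 (Northgate, w=2) cum 242
  y=7 (Eastvale, w=80) cum 322
  y=10 (Westmoor, w=10) cum 332
⇒ y* = 5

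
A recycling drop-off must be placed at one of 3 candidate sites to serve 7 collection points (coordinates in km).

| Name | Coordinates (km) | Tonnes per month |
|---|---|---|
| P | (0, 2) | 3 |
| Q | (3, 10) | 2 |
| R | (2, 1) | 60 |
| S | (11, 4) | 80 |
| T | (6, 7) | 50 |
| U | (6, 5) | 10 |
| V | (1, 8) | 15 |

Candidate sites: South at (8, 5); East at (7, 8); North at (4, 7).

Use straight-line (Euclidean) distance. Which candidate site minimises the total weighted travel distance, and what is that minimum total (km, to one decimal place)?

Total weighted distance at each candidate:
  South (8, 5): total = 1001.1
  East (7, 8): total = 1197.6
  North (4, 7): total = 1190.0
Minimum is at South with total 1001.1 km.

South, total 1001.1 km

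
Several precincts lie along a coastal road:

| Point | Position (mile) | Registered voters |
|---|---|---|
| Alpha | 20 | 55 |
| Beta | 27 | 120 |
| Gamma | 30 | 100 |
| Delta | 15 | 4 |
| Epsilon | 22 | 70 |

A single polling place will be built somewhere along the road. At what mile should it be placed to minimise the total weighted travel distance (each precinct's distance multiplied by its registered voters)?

x = 27

For a sum of weighted absolute distances on a line, the optimum is the weighted median (not the mean). Total weight W = 349; half-weight = 174.5.
Sort by position and accumulate weight:
  mile 15 (Delta, w=4) → cum 4
  mile 20 (Alpha, w=55) → cum 59
  mile 22 (Epsilon, w=70) → cum 129
  mile 27 (Beta, w=120) → cum 249  ≥ 174.5 → median here
  mile 30 (Gamma, w=100) → cum 349
Optimal location: mile 27.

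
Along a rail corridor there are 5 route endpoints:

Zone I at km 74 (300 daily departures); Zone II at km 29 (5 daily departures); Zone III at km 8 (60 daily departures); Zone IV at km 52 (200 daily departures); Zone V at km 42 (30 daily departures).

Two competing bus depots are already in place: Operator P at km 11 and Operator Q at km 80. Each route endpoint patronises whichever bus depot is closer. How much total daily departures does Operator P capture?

The indifferent point is the midpoint (11+80)/2 = 45.5; route endpoints left of it (closer to Operator P at 11) go to Operator P, those right go to Operator Q.
  Zone III at 8 (w=60) → Operator P
  Zone II at 29 (w=5) → Operator P
  Zone V at 42 (w=30) → Operator P
  Zone IV at 52 (w=200) → Operator Q
  Zone I at 74 (w=300) → Operator Q
Operator P captures 95; Operator Q captures 500.

95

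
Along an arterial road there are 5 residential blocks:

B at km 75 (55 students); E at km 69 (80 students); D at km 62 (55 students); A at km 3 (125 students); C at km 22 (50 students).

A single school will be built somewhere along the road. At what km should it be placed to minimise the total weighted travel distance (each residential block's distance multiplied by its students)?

x = 62

For a sum of weighted absolute distances on a line, the optimum is the weighted median (not the mean). Total weight W = 365; half-weight = 182.5.
Sort by position and accumulate weight:
  km 3 (A, w=125) → cum 125
  km 22 (C, w=50) → cum 175
  km 62 (D, w=55) → cum 230  ≥ 182.5 → median here
  km 69 (E, w=80) → cum 310
  km 75 (B, w=55) → cum 365
Optimal location: km 62.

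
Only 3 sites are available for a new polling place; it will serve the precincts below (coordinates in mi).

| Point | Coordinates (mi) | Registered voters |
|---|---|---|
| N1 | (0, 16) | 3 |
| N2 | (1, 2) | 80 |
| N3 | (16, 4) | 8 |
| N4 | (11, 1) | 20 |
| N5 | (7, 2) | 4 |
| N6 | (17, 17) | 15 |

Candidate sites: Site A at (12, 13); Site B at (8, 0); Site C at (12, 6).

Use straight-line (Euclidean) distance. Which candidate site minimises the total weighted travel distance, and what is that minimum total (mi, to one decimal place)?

Total weighted distance at each candidate:
  Site A (12, 13): total = 1745.6
  Site B (8, 0): total = 1068.3
  Site C (12, 6): total = 1327.9
Minimum is at Site B with total 1068.3 mi.

Site B, total 1068.3 mi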